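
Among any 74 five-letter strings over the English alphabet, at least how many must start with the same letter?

3

There are 26 possible first letters, which serve as the pigeonholes.
If each of the 26 possible first letters held at most 2, the total would be at most 26 × 2 = 52 < 74, a contradiction.
So at least one holds ⌈74/26⌉ = 3.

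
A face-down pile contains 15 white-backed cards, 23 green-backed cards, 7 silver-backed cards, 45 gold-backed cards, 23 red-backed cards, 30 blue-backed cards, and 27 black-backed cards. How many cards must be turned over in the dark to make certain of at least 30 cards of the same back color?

Treat the 7 back colors as pigeonholes.
In the worst case we take at most 29 of each back color, but all 15 white-backed, all 23 green-backed, all 7 silver-backed, all 23 red-backed, and all 27 black-backed (fewer than 29), giving 15 + 23 + 7 + 29 + 23 + 29 + 27 = 153.
One more card then forces some back color to 30, so 153 + 1 = 154.

154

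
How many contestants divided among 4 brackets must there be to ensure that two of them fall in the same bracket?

5

There are 4 brackets acting as pigeonholes.
With 4 contestants we could place one in each, avoiding any repeat.
One more forces some class to hold 2, so 4 + 1 = 5.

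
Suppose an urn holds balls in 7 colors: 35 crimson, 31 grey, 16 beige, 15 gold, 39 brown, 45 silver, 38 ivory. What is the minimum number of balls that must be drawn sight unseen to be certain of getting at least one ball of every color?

205

The hardest color to obtain is gold: we could draw every other ball first — 219 − 15 = 204 balls — without a single gold one.
The next draw must be gold, so 204 + 1 = 205.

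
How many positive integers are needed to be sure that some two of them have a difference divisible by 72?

Use the pigeonhole principle on residue classes: two integers differ by a multiple of 72 exactly when they share a remainder mod 72.
There are 72 residue classes mod 72, so 72 integers can all lie in distinct classes.
One more integer must repeat a residue, giving a difference divisible by 72. So n = 72 + 1 = 73.

73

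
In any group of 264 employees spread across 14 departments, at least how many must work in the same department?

19

If each of the 14 departments held at most 18, the total would be at most 14 × 18 = 252 < 264, a contradiction.
So at least one holds ⌈264/14⌉ = 19.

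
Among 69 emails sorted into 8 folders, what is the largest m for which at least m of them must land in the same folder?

9

The 69 emails fall into 8 folders.
If each of the 8 folders held at most 8, the total would be at most 8 × 8 = 64 < 69, a contradiction.
So at least one holds ⌈69/8⌉ = 9.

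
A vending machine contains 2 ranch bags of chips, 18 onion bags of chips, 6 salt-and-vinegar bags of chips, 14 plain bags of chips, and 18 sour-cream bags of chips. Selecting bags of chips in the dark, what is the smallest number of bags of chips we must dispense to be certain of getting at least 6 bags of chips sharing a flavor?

23

Treat the 5 flavors as pigeonholes.
In the worst case we take at most 5 of each flavor, but all 2 ranch (fewer than 5), giving 2 + 5 + 5 + 5 + 5 = 22.
One more bag of chips then forces some flavor to 6, so 22 + 1 = 23.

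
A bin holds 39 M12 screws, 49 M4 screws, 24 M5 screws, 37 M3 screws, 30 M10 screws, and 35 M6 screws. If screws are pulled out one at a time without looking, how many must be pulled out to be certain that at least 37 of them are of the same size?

198

Treat the 6 sizes as pigeonholes.
In the worst case we take at most 36 of each size, but all 24 M5, all 30 M10, and all 35 M6 (fewer than 36), giving 36 + 36 + 24 + 36 + 30 + 35 = 197.
One more screw then forces some size to 37, so 197 + 1 = 198.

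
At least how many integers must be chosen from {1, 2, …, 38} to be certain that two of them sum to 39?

20

Partition {1, …, 38} into 19 pairs: {1,38}, {2,37}, …, {19,20}.
Choosing 19 integers — say the integers 1 through 19 — takes one from each pair and avoids the property.
Choosing 20 forces two into the same pair by pigeonhole, and those sum to 39. So 20.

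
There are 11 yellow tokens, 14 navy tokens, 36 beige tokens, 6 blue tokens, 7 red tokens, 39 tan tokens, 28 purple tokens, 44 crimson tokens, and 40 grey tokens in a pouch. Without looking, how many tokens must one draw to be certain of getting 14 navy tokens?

The worst case draws every non-navy token first: 11 + 36 + 6 + 7 + 39 + 28 + 44 + 40 = 211.
The next 14 draws are then forced to be navy, giving 211 + 14 = 225.

225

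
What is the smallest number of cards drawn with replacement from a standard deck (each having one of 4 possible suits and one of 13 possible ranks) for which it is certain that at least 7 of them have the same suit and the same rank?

313

There are 4 × 13 = 52 (suit, rank) combinations acting as pigeonholes.
With 52 × 6 = 312 cards drawn with replacement from a standard deck we could place exactly 6 in each, with no (suit, rank) pair reaching 7.
One more forces some (suit, rank) pair to hold 7, so 312 + 1 = 313.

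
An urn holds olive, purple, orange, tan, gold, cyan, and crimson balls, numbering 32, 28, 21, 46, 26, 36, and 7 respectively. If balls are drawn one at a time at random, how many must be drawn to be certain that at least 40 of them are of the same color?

190

In the worst case we take at most 39 of each color, but all 32 olive, all 28 purple, all 21 orange, all 26 gold, all 36 cyan, and all 7 crimson (fewer than 39), giving 32 + 28 + 21 + 39 + 26 + 36 + 7 = 189.
One more ball then forces some color to 40, so 189 + 1 = 190.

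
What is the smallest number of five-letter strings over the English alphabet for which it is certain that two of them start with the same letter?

27

There are 26 possible first letters acting as pigeonholes.
With 26 five-letter strings over the English alphabet we could place one in each, avoiding any repeat.
One more forces some class to hold 2, so 26 + 1 = 27.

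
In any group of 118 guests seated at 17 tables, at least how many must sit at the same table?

7

The 118 guests fall into 17 tables.
If each of the 17 tables held at most 6, the total would be at most 17 × 6 = 102 < 118, a contradiction.
So at least one holds ⌈118/17⌉ = 7.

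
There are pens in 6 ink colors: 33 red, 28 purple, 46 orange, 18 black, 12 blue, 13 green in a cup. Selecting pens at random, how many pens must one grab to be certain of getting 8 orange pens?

112

To avoid orange pens as long as possible, exhaust the other 5 ink colors first.
The worst case draws every non-orange pen first: 33 + 28 + 18 + 12 + 13 = 104.
The next 8 draws are then forced to be orange, giving 104 + 8 = 112.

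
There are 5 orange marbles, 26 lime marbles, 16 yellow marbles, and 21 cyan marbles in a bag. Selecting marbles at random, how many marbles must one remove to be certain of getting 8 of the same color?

27

In the worst case we take at most 7 of each color, but all 5 orange (fewer than 7), giving 5 + 7 + 7 + 7 = 26.
One more marble then forces some color to 8, so 26 + 1 = 27.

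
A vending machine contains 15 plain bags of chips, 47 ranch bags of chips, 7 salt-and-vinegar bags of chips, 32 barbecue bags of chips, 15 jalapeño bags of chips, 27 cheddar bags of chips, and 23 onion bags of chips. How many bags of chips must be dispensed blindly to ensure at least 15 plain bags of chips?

The worst case draws every non-plain bag of chips first: 47 + 7 + 32 + 15 + 27 + 23 = 151.
The next 15 draws are then forced to be plain, giving 151 + 15 = 166.

166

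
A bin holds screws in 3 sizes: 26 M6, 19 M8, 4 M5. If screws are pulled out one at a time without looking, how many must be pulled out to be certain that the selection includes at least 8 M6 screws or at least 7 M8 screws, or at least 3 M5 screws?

The worst case stops just short of every target: 7 M6, 6 M8, 2 M5 — 7 + 6 + 2 = 15 screws.
One more screw must push some size to its target, so 15 + 1 = 16.

16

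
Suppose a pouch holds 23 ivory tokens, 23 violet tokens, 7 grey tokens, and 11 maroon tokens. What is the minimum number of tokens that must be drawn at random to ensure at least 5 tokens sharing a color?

Treat the 4 colors as pigeonholes.
The worst case takes 4 tokens of each color without reaching 5 of any: 4 × 4 = 16.
The next token must bring some color to 5, so 16 + 1 = 17.

17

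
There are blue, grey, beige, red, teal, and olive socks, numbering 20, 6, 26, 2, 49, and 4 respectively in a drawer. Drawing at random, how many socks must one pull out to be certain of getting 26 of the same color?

In the worst case we take at most 25 of each color, but all 20 blue, all 6 grey, all 2 red, and all 4 olive (fewer than 25), giving 20 + 6 + 25 + 2 + 25 + 4 = 82.
One more sock then forces some color to 26, so 82 + 1 = 83.

83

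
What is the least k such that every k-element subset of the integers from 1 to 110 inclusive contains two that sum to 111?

56

Partition {1, …, 110} into 55 pairs: {1,110}, {2,109}, …, {55,56}.
Choosing 55 integers — say the integers 1 through 55 — takes one from each pair and avoids the property.
Choosing 56 forces two into the same pair by pigeonhole, and those sum to 111. So 56.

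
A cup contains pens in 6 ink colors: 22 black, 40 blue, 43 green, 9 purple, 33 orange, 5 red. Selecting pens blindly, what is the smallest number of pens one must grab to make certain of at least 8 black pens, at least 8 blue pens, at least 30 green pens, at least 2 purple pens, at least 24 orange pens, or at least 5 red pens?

72

Each of the 6 ink colors has its own threshold; avoid all of them simultaneously.
The worst case stops just short of every target: 7 black, 7 blue, 29 green, 1 purple, 23 orange, 4 red — 7 + 7 + 29 + 1 + 23 + 4 = 71 pens.
One more pen must push some ink color to its target, so 71 + 1 = 72.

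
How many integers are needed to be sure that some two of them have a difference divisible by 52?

53

Two integers differ by a multiple of 52 exactly when they share a remainder mod 52.
There are 52 residue classes mod 52, so 52 integers can all lie in distinct classes.
One more integer must repeat a residue, giving a difference divisible by 52. So n = 52 + 1 = 53.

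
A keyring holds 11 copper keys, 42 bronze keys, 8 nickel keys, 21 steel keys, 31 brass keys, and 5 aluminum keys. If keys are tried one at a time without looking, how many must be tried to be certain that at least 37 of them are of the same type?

113

In the worst case we take at most 36 of each type, but all 11 copper, all 8 nickel, all 21 steel, all 31 brass, and all 5 aluminum (fewer than 36), giving 11 + 36 + 8 + 21 + 31 + 5 = 112.
One more key then forces some type to 37, so 112 + 1 = 113.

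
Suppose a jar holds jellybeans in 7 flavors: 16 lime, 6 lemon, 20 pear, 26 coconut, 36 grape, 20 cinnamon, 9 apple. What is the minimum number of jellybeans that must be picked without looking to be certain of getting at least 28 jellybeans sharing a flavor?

In the worst case we take at most 27 of each flavor, but all 16 lime, all 6 lemon, all 20 pear, all 26 coconut, all 20 cinnamon, and all 9 apple (fewer than 27), giving 16 + 6 + 20 + 26 + 27 + 20 + 9 = 124.
One more jellybean then forces some flavor to 28, so 124 + 1 = 125.

125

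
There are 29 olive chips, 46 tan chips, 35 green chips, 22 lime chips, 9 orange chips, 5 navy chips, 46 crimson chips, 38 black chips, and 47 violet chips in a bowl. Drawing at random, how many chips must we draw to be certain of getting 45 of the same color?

Treat the 9 colors as pigeonholes.
In the worst case we take at most 44 of each color, but all 29 olive, all 35 green, all 22 lime, all 9 orange, all 5 navy, and all 38 black (fewer than 44), giving 29 + 44 + 35 + 22 + 9 + 5 + 44 + 38 + 44 = 270.
One more chip then forces some color to 45, so 270 + 1 = 271.

271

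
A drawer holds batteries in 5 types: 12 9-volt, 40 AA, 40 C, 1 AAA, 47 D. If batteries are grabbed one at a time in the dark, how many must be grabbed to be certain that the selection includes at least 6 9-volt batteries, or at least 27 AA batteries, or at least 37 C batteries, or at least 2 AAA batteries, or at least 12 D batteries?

Each of the 5 types has its own threshold; avoid all of them simultaneously.
The worst case stops just short of every target: 5 9-volt, 26 AA, 36 C, 1 AAA, 11 D — 5 + 26 + 36 + 1 + 11 = 79 batteries.
One more battery must push some type to its target, so 79 + 1 = 80.

80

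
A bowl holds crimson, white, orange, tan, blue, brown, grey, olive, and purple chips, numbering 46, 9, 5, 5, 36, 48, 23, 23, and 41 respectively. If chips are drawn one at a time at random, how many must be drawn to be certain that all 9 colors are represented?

The hardest color to obtain is orange: we could draw every other chip first — 236 − 5 = 231 chips — without a single orange one.
The next draw must be orange, so 231 + 1 = 232.

232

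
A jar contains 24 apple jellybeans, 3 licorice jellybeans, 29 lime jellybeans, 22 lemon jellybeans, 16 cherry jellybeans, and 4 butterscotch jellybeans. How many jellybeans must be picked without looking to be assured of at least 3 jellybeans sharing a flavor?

13

The worst case takes 2 jellybeans of each flavor without reaching 3 of any: 6 × 2 = 12.
The next jellybean must bring some flavor to 3, so 12 + 1 = 13.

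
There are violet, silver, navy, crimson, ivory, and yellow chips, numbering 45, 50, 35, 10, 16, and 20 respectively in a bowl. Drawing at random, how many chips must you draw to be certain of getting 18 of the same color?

Treat the 6 colors as pigeonholes.
In the worst case we take at most 17 of each color, but all 10 crimson and all 16 ivory (fewer than 17), giving 17 + 17 + 17 + 10 + 16 + 17 = 94.
One more chip then forces some color to 18, so 94 + 1 = 95.

95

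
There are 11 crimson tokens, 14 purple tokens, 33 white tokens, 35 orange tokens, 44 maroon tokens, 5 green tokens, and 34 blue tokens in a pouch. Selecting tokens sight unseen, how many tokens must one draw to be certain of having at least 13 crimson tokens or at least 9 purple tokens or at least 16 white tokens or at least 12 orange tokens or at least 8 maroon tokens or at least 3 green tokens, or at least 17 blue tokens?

The worst case stops just short of every target: all 11 crimson, 8 purple, 15 white, 11 orange, 7 maroon, 2 green, 16 blue — 11 + 8 + 15 + 11 + 7 + 2 + 16 = 70 tokens.
One more token must push some color to its target, so 70 + 1 = 71.

71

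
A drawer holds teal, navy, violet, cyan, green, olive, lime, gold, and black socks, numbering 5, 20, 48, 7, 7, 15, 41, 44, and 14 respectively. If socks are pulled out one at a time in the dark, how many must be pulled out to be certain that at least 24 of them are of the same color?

138

Treat the 9 colors as pigeonholes.
In the worst case we take at most 23 of each color, but all 5 teal, all 20 navy, all 7 cyan, all 7 green, all 15 olive, and all 14 black (fewer than 23), giving 5 + 20 + 23 + 7 + 7 + 15 + 23 + 23 + 14 = 137.
One more sock then forces some color to 24, so 137 + 1 = 138.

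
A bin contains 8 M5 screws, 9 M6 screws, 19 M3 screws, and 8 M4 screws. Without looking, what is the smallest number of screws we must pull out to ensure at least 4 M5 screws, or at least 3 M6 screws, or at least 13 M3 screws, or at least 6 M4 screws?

23

The worst case stops just short of every target: 3 M5, 2 M6, 12 M3, 5 M4 — 3 + 2 + 12 + 5 = 22 screws.
One more screw must push some size to its target, so 22 + 1 = 23.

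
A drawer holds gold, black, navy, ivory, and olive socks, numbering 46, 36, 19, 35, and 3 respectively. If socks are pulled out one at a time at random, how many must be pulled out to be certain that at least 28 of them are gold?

The worst case draws every non-gold sock first: 36 + 19 + 35 + 3 = 93.
The next 28 draws are then forced to be gold, giving 93 + 28 = 121.

121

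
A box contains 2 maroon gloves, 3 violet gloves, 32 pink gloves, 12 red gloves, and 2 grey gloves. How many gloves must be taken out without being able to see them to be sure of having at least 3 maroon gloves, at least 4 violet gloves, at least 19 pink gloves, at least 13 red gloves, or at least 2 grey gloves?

The worst case stops just short of every target: 2 maroon, 3 violet, 18 pink, 12 red, 1 grey — 2 + 3 + 18 + 12 + 1 = 36 gloves.
One more glove must push some color to its target, so 36 + 1 = 37.

37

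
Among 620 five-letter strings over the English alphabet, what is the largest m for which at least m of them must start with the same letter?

24

There are 26 possible first letters, which serve as the pigeonholes.
If each of the 26 possible first letters held at most 23, the total would be at most 26 × 23 = 598 < 620, a contradiction.
So at least one holds ⌈620/26⌉ = 24.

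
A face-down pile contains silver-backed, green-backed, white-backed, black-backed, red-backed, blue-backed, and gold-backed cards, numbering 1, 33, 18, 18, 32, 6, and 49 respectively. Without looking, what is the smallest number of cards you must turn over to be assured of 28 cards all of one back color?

In the worst case we take at most 27 of each back color, but all 1 silver-backed, all 18 white-backed, all 18 black-backed, and all 6 blue-backed (fewer than 27), giving 1 + 27 + 18 + 18 + 27 + 6 + 27 = 124.
One more card then forces some back color to 28, so 124 + 1 = 125.

125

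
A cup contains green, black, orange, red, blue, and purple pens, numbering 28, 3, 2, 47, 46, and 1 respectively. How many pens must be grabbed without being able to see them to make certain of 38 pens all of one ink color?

109

Treat the 6 ink colors as pigeonholes.
In the worst case we take at most 37 of each ink color, but all 28 green, all 3 black, all 2 orange, and all 1 purple (fewer than 37), giving 28 + 3 + 2 + 37 + 37 + 1 = 108.
One more pen then forces some ink color to 38, so 108 + 1 = 109.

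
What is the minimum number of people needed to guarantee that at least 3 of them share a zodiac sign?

25

There are 12 zodiac signs acting as pigeonholes.
With 12 × 2 = 24 people we could place exactly 2 in each, with no class reaching 3.
One more forces some class to hold 3, so 24 + 1 = 25.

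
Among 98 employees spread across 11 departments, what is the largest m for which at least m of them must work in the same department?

9

The 98 employees fall into 11 departments.
If each of the 11 departments held at most 8, the total would be at most 11 × 8 = 88 < 98, a contradiction.
So at least one holds ⌈98/11⌉ = 9.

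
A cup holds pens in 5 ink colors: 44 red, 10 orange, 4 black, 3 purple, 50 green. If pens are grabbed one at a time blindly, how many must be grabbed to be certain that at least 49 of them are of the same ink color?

110

In the worst case we take at most 48 of each ink color, but all 44 red, all 10 orange, all 4 black, and all 3 purple (fewer than 48), giving 44 + 10 + 4 + 3 + 48 = 109.
One more pen then forces some ink color to 49, so 109 + 1 = 110.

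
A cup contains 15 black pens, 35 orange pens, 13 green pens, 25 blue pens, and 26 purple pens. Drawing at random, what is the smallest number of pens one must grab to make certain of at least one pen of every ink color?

102

The hardest ink color to obtain is green: we could draw every other pen first — 114 − 13 = 101 pens — without a single green one.
The next draw must be green, so 101 + 1 = 102.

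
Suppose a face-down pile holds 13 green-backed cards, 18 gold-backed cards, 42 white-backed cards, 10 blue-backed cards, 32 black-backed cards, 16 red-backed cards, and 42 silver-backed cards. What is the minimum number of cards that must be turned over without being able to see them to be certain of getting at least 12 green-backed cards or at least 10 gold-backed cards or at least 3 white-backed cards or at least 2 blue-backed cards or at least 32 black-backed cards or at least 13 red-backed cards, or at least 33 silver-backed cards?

99

Each of the 7 back colors has its own threshold; avoid all of them simultaneously.
The worst case stops just short of every target: 11 green-backed, 9 gold-backed, 2 white-backed, 1 blue-backed, 31 black-backed, 12 red-backed, 32 silver-backed — 11 + 9 + 2 + 1 + 31 + 12 + 32 = 98 cards.
One more card must push some back color to its target, so 98 + 1 = 99.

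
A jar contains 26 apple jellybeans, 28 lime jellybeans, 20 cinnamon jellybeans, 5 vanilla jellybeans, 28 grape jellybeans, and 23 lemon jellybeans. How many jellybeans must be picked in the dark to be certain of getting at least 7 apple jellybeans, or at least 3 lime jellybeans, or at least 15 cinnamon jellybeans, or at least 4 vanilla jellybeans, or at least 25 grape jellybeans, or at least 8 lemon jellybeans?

57

The worst case stops just short of every target: 6 apple, 2 lime, 14 cinnamon, 3 vanilla, 24 grape, 7 lemon — 6 + 2 + 14 + 3 + 24 + 7 = 56 jellybeans.
One more jellybean must push some flavor to its target, so 56 + 1 = 57.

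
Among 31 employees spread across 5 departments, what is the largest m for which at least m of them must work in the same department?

7

The 31 employees fall into 5 departments.
If each of the 5 departments held at most 6, the total would be at most 5 × 6 = 30 < 31, a contradiction.
So at least one holds ⌈31/5⌉ = 7.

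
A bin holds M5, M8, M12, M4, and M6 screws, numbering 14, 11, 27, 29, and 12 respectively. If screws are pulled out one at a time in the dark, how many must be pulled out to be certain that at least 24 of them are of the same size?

84

Treat the 5 sizes as pigeonholes.
In the worst case we take at most 23 of each size, but all 14 M5, all 11 M8, and all 12 M6 (fewer than 23), giving 14 + 11 + 23 + 23 + 12 = 83.
One more screw then forces some size to 24, so 83 + 1 = 84.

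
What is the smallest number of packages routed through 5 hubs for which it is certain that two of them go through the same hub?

6

There are 5 hubs acting as pigeonholes.
With 5 packages we could place one in each, avoiding any repeat.
One more forces some class to hold 2, so 5 + 1 = 6.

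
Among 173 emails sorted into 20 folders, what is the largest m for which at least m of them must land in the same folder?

9

The 173 emails fall into 20 folders.
If each of the 20 folders held at most 8, the total would be at most 20 × 8 = 160 < 173, a contradiction.
So at least one holds ⌈173/20⌉ = 9.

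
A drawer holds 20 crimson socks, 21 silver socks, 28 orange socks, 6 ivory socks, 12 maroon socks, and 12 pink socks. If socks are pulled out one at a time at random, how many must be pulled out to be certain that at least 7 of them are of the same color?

37

Treat the 6 colors as pigeonholes.
The worst case takes 6 socks of each color without reaching 7 of any: 6 × 6 = 36.
The next sock must bring some color to 7, so 36 + 1 = 37.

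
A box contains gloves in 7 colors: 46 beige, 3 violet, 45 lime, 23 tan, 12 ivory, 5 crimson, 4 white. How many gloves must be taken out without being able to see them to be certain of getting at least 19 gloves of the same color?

In the worst case we take at most 18 of each color, but all 3 violet, all 12 ivory, all 5 crimson, and all 4 white (fewer than 18), giving 18 + 3 + 18 + 18 + 12 + 5 + 4 = 78.
One more glove then forces some color to 19, so 78 + 1 = 79.

79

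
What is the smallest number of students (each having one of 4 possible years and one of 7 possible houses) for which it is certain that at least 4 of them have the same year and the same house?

85

There are 4 × 7 = 28 (year, house) combinations acting as pigeonholes.
With 28 × 3 = 84 students we could place exactly 3 in each, with no (year, house) pair reaching 4.
One more forces some (year, house) pair to hold 4, so 84 + 1 = 85.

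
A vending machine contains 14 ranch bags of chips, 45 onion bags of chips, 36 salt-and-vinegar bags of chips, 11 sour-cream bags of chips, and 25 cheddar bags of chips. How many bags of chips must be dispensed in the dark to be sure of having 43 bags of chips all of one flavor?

In the worst case we take at most 42 of each flavor, but all 14 ranch, all 36 salt-and-vinegar, all 11 sour-cream, and all 25 cheddar (fewer than 42), giving 14 + 42 + 36 + 11 + 25 = 128.
One more bag of chips then forces some flavor to 43, so 128 + 1 = 129.

129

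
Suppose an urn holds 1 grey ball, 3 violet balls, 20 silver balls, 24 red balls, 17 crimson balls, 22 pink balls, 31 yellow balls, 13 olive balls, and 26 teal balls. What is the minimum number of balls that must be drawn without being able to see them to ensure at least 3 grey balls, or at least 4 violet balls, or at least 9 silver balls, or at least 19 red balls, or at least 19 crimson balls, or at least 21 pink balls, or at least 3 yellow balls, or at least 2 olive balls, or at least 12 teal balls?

82

The worst case stops just short of every target: all 1 grey, 3 violet, 8 silver, 18 red, all 17 crimson, 20 pink, 2 yellow, 1 olive, 11 teal — 1 + 3 + 8 + 18 + 17 + 20 + 2 + 1 + 11 = 81 balls.
One more ball must push some color to its target, so 81 + 1 = 82.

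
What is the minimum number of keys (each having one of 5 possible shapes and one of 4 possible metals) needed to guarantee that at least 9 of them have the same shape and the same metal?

161

There are 5 × 4 = 20 (shape, metal) combinations acting as pigeonholes.
With 20 × 8 = 160 keys we could place exactly 8 in each, with no (shape, metal) pair reaching 9.
One more forces some (shape, metal) pair to hold 9, so 160 + 1 = 161.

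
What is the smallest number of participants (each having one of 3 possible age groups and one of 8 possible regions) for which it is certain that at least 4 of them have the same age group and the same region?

There are 3 × 8 = 24 (age group, region) combinations acting as pigeonholes.
With 24 × 3 = 72 participants we could place exactly 3 in each, with no (age group, region) pair reaching 4.
One more forces some (age group, region) pair to hold 4, so 72 + 1 = 73.

73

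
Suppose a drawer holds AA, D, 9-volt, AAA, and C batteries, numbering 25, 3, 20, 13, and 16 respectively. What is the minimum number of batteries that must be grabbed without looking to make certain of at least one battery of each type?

75

The hardest type to obtain is D: we could draw every other battery first — 77 − 3 = 74 batteries — without a single D one.
The next draw must be D, so 74 + 1 = 75.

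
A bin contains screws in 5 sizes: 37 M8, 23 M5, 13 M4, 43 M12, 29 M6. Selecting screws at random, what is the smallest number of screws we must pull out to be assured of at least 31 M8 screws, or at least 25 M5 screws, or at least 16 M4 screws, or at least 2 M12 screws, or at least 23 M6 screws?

The worst case stops just short of every target: 30 M8, all 23 M5, all 13 M4, 1 M12, 22 M6 — 30 + 23 + 13 + 1 + 22 = 89 screws.
One more screw must push some size to its target, so 89 + 1 = 90.

90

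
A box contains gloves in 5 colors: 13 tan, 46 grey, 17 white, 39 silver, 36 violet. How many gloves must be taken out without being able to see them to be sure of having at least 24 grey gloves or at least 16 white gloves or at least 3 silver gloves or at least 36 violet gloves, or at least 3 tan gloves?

78

The worst case stops just short of every target: 2 tan, 23 grey, 15 white, 2 silver, 35 violet — 2 + 23 + 15 + 2 + 35 = 77 gloves.
One more glove must push some color to its target, so 77 + 1 = 78.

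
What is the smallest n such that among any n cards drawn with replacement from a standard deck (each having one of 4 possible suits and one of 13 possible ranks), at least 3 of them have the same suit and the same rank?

There are 4 × 13 = 52 (suit, rank) combinations acting as pigeonholes.
With 52 × 2 = 104 cards drawn with replacement from a standard deck we could place exactly 2 in each, with no (suit, rank) pair reaching 3.
One more forces some (suit, rank) pair to hold 3, so 104 + 1 = 105.

105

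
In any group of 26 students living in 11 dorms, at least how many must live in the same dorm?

The 26 students fall into 11 dorms.
If each of the 11 dorms held at most 2, the total would be at most 11 × 2 = 22 < 26, a contradiction.
So at least one holds ⌈26/11⌉ = 3.

3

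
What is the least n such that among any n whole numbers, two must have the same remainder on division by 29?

30

Two integers differ by a multiple of 29 exactly when they share a remainder mod 29.
There are 29 residue classes mod 29, so 29 integers can all lie in distinct classes.
One more integer must repeat a residue, giving a difference divisible by 29. So n = 29 + 1 = 30.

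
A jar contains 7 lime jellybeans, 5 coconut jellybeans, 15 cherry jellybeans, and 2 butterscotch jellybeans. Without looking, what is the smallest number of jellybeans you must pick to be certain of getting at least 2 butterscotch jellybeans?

The worst case draws every non-butterscotch jellybean first: 7 + 5 + 15 = 27.
The next 2 draws are then forced to be butterscotch, giving 27 + 2 = 29.

29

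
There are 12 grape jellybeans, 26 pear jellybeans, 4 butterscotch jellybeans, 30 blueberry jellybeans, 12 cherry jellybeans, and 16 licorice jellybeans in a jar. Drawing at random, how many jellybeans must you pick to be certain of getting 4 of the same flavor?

The worst case takes 3 jellybeans of each flavor without reaching 4 of any: 6 × 3 = 18.
The next jellybean must bring some flavor to 4, so 18 + 1 = 19.

19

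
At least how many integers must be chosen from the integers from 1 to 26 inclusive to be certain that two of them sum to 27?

Partition {1, …, 26} into 13 pairs: {1,26}, {2,25}, …, {13,14}.
Choosing 13 integers — say the integers 1 through 13 — takes one from each pair and avoids the property.
Choosing 14 forces two into the same pair by pigeonhole, and those sum to 27. So 14.

14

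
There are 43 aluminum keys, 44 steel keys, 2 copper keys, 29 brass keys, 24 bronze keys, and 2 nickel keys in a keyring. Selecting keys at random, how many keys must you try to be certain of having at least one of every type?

The hardest type to obtain is copper: we could draw every other key first — 144 − 2 = 142 keys — without a single copper one.
The next draw must be copper, so 142 + 1 = 143.

143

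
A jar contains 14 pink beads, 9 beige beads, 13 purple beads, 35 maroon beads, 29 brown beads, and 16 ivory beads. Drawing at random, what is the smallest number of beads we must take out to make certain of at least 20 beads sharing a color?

91

Treat the 6 colors as pigeonholes.
In the worst case we take at most 19 of each color, but all 14 pink, all 9 beige, all 13 purple, and all 16 ivory (fewer than 19), giving 14 + 9 + 13 + 19 + 19 + 16 = 90.
One more bead then forces some color to 20, so 90 + 1 = 91.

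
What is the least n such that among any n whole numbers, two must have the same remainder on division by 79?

Two integers differ by a multiple of 79 exactly when they share a remainder mod 79.
There are 79 residue classes mod 79, so 79 integers can all lie in distinct classes.
One more integer must repeat a residue, giving a difference divisible by 79. So n = 79 + 1 = 80.

80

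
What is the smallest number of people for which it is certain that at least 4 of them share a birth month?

There are 12 months of the year acting as pigeonholes.
With 12 × 3 = 36 people we could place exactly 3 in each, with no class reaching 4.
One more forces some class to hold 4, so 36 + 1 = 37.

37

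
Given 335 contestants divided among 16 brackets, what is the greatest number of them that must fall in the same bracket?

The 335 contestants fall into 16 brackets.
If each of the 16 brackets held at most 20, the total would be at most 16 × 20 = 320 < 335, a contradiction.
So at least one holds ⌈335/16⌉ = 21.

21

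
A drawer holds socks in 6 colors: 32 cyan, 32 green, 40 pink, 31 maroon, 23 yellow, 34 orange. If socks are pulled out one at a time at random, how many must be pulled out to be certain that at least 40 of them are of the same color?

Treat the 6 colors as pigeonholes.
In the worst case we take at most 39 of each color, but all 32 cyan, all 32 green, all 31 maroon, all 23 yellow, and all 34 orange (fewer than 39), giving 32 + 32 + 39 + 31 + 23 + 34 = 191.
One more sock then forces some color to 40, so 191 + 1 = 192.

192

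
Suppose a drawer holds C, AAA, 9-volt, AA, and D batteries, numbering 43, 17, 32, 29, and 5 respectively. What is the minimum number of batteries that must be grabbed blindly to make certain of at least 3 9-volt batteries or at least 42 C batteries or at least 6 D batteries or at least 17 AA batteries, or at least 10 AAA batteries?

74

The worst case stops just short of every target: 41 C, 9 AAA, 2 9-volt, 16 AA, 5 D — 41 + 9 + 2 + 16 + 5 = 73 batteries.
One more battery must push some type to its target, so 73 + 1 = 74.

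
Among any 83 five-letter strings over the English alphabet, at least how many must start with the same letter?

The 83 five-letter strings over the English alphabet fall into 26 possible first letters.
If each of the 26 possible first letters held at most 3, the total would be at most 26 × 3 = 78 < 83, a contradiction.
So at least one holds ⌈83/26⌉ = 4.

4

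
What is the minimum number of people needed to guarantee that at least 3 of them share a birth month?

25

There are 12 months of the year acting as pigeonholes.
With 12 × 2 = 24 people we could place exactly 2 in each, with no class reaching 3.
One more forces some class to hold 3, so 24 + 1 = 25.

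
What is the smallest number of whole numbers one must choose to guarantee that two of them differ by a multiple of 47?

Two integers differ by a multiple of 47 exactly when they share a remainder mod 47.
There are 47 residue classes mod 47, so 47 integers can all lie in distinct classes.
One more integer must repeat a residue, giving a difference divisible by 47. So n = 47 + 1 = 48.

48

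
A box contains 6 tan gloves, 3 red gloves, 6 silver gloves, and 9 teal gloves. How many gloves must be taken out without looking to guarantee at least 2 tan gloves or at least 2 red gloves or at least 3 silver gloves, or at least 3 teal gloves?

Each of the 4 colors has its own threshold; avoid all of them simultaneously.
The worst case stops just short of every target: 1 tan, 1 red, 2 silver, 2 teal — 1 + 1 + 2 + 2 = 6 gloves.
One more glove must push some color to its target, so 6 + 1 = 7.

7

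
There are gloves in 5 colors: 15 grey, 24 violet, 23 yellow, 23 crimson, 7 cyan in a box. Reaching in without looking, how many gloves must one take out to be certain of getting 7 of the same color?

31

The worst case takes 6 gloves of each color without reaching 7 of any: 5 × 6 = 30.
The next glove must bring some color to 7, so 30 + 1 = 31.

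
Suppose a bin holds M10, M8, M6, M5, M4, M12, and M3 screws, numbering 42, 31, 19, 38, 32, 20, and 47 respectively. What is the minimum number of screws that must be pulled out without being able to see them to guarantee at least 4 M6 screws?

The worst case draws every non-M6 screw first: 42 + 31 + 38 + 32 + 20 + 47 = 210.
The next 4 draws are then forced to be M6, giving 210 + 4 = 214.

214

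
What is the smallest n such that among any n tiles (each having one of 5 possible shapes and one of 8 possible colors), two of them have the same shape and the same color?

41

There are 5 × 8 = 40 (shape, color) combinations acting as pigeonholes.
With 40 tiles we could place one in each, avoiding any repeat.
One more forces some (shape, color) pair to hold 2, so 40 + 1 = 41.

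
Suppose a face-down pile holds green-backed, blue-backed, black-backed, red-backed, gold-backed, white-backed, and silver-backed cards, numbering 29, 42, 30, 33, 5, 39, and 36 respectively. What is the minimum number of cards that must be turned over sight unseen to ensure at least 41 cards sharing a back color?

In the worst case we take at most 40 of each back color, but all 29 green-backed, all 30 black-backed, all 33 red-backed, all 5 gold-backed, all 39 white-backed, and all 36 silver-backed (fewer than 40), giving 29 + 40 + 30 + 33 + 5 + 39 + 36 = 212.
One more card then forces some back color to 41, so 212 + 1 = 213.

213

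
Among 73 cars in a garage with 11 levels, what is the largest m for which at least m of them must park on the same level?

7

The 73 cars fall into 11 levels.
If each of the 11 levels held at most 6, the total would be at most 11 × 6 = 66 < 73, a contradiction.
So at least one holds ⌈73/11⌉ = 7.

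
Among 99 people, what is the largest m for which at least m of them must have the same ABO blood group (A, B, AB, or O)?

25

The 99 people fall into 4 ABO blood groups.
If each of the 4 ABO blood groups held at most 24, the total would be at most 4 × 24 = 96 < 99, a contradiction.
So at least one holds ⌈99/4⌉ = 25.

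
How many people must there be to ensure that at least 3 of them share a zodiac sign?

There are 12 zodiac signs acting as pigeonholes.
With 12 × 2 = 24 people we could place exactly 2 in each, with no class reaching 3.
One more forces some class to hold 3, so 24 + 1 = 25.

25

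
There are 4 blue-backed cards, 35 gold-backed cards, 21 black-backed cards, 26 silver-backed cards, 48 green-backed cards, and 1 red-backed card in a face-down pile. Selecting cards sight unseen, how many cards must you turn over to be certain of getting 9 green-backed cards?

96

The worst case draws every non-green-backed card first: 4 + 35 + 21 + 26 + 1 = 87.
The next 9 draws are then forced to be green-backed, giving 87 + 9 = 96.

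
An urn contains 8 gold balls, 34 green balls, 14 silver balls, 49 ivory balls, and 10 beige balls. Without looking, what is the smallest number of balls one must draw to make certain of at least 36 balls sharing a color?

102

Treat the 5 colors as pigeonholes.
In the worst case we take at most 35 of each color, but all 8 gold, all 34 green, all 14 silver, and all 10 beige (fewer than 35), giving 8 + 34 + 14 + 35 + 10 = 101.
One more ball then forces some color to 36, so 101 + 1 = 102.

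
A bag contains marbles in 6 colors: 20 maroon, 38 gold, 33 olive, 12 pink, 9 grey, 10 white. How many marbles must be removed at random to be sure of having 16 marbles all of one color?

In the worst case we take at most 15 of each color, but all 12 pink, all 9 grey, and all 10 white (fewer than 15), giving 15 + 15 + 15 + 12 + 9 + 10 = 76.
One more marble then forces some color to 16, so 76 + 1 = 77.

77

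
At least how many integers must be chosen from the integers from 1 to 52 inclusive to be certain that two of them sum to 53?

Partition {1, …, 52} into 26 pairs: {1,52}, {2,51}, …, {26,27}.
Choosing 26 integers — say the integers 1 through 26 — takes one from each pair and avoids the property.
Choosing 27 forces two into the same pair by pigeonhole, and those sum to 53. So 27.

27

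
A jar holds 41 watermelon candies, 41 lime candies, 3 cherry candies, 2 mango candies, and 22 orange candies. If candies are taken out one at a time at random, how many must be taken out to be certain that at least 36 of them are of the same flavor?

In the worst case we take at most 35 of each flavor, but all 3 cherry, all 2 mango, and all 22 orange (fewer than 35), giving 35 + 35 + 3 + 2 + 22 = 97.
One more candy then forces some flavor to 36, so 97 + 1 = 98.

98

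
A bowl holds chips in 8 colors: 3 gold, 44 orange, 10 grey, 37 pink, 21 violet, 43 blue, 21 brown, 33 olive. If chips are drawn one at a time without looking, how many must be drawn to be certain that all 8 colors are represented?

210

The hardest color to obtain is gold: we could draw every other chip first — 212 − 3 = 209 chips — without a single gold one.
The next draw must be gold, so 209 + 1 = 210.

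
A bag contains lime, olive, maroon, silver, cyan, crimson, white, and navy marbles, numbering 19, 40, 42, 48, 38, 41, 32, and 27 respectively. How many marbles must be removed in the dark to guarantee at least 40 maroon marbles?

The worst case draws every non-maroon marble first: 19 + 40 + 48 + 38 + 41 + 32 + 27 = 245.
The next 40 draws are then forced to be maroon, giving 245 + 40 = 285.

285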